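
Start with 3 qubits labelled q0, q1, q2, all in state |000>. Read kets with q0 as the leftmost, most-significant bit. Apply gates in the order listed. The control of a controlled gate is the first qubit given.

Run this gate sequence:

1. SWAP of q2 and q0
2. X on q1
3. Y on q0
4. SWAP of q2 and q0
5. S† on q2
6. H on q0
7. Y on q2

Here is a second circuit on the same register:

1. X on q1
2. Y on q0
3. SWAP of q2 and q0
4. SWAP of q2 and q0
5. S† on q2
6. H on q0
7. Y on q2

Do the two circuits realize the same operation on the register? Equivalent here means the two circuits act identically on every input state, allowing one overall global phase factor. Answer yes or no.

No, they are not equivalent — no single phase factor reconciles the two unitaries.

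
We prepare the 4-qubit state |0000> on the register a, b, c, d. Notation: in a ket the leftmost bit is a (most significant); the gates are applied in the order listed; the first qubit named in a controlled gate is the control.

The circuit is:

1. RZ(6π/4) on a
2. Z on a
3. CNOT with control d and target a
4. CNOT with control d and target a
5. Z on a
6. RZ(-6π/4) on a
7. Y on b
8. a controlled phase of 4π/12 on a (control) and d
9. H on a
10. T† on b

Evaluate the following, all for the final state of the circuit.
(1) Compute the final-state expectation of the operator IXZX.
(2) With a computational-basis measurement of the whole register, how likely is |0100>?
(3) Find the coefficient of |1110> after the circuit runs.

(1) In the final state, IXZX has expectation 0. Key observation: gates 1-6 undo each other exactly, leaving only the rest of the circuit to track.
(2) Outcome |0100> occurs with probability 1/2.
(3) |1110> carries amplitude 0 in the final state.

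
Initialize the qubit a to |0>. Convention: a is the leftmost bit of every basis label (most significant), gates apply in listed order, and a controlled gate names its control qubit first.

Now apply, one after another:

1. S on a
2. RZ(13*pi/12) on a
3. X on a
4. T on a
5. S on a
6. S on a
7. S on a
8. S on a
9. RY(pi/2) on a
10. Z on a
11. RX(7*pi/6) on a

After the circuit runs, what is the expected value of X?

In the final state, X has expectation 1.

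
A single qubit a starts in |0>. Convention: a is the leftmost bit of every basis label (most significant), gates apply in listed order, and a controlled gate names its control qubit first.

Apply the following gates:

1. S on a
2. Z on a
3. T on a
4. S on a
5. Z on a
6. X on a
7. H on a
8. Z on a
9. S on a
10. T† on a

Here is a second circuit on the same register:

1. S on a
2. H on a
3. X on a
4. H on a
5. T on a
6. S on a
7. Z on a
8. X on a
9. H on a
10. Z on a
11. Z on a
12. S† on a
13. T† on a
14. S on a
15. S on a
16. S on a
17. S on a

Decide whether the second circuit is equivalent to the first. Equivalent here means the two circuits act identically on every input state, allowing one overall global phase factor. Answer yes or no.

Yes — the two circuits implement the same unitary up to a global phase.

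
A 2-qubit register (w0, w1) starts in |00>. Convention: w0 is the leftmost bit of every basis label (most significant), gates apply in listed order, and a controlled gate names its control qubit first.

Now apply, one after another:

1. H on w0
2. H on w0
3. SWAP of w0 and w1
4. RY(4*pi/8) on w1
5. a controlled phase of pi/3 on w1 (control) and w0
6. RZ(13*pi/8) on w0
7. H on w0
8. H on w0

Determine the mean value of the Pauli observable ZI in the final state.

In the final state, ZI has expectation 1.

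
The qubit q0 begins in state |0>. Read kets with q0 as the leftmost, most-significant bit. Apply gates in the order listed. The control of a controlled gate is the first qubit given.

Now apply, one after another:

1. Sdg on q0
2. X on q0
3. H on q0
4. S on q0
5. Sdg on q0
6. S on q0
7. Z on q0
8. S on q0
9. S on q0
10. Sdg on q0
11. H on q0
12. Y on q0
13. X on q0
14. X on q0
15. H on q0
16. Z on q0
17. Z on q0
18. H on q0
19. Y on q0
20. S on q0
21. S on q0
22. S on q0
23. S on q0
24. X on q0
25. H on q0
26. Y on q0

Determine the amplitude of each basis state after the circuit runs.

After the circuit, the state carries amplitude -sqrt(2)*I/2 on |0>, sqrt(2)*I/2 on |1>.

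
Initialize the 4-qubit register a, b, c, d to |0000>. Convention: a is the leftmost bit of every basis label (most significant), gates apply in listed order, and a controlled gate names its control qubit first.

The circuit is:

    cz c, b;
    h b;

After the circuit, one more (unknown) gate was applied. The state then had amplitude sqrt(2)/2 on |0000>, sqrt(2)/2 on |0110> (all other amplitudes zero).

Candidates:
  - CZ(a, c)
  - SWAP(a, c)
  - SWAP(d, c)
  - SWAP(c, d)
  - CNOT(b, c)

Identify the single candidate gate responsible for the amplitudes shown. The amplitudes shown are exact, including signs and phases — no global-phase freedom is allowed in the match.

It was CNOT(b, c) that produced the state shown.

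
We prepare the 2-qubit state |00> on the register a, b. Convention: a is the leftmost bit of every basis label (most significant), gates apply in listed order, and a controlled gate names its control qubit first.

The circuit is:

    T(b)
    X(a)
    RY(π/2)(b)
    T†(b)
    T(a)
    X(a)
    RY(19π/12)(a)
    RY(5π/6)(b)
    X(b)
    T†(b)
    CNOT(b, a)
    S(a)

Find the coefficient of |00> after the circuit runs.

|00> carries amplitude -sqrt(3*sqrt(2) + 6)/16 - 3*sqrt(2 - sqrt(2))/16 + sqrt(6 - 3*sqrt(2))/16 + sqrt(sqrt(2) + 2)/16 - sqrt(3*sqrt(2) + 6)*exp(I*pi/4)/16 - 3*sqrt(2 - sqrt(2))*exp(I*pi/4)/16 - sqrt(sqrt(2) + 2)*exp(I*pi/4)/16 - sqrt(6 - 3*sqrt(2))*exp(I*pi/4)/16 in the final state.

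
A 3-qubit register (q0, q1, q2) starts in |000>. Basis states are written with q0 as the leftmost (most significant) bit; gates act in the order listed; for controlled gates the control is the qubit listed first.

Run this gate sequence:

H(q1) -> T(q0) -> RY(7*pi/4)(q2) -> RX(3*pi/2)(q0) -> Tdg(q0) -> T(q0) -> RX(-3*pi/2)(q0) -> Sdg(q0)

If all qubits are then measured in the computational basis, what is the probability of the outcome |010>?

A full measurement returns |010> with probability sqrt(2)/8 + 1/4.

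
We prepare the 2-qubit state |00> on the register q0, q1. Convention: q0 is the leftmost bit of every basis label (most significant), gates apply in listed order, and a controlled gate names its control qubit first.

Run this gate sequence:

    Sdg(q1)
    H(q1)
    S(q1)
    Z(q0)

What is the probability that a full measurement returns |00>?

The probability of measuring |00> is 1/2.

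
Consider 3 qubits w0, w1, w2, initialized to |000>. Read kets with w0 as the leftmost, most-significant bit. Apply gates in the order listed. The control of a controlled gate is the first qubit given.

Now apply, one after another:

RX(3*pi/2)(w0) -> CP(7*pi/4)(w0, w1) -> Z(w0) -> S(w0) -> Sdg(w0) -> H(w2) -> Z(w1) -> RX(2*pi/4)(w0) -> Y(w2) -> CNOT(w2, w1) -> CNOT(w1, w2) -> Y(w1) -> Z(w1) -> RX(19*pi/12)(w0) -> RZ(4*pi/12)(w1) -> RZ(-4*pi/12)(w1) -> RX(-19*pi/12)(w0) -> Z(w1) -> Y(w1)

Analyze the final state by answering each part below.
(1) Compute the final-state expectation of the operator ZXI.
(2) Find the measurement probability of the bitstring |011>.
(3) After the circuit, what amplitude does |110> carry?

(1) The observable ZXI averages to 1. Key observation: steps 12-19 multiply out to the identity, so the circuit reduces to the remaining gates.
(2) The probability of measuring |011> is 0.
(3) |110> carries amplitude -sqrt(2)/2 in the final state.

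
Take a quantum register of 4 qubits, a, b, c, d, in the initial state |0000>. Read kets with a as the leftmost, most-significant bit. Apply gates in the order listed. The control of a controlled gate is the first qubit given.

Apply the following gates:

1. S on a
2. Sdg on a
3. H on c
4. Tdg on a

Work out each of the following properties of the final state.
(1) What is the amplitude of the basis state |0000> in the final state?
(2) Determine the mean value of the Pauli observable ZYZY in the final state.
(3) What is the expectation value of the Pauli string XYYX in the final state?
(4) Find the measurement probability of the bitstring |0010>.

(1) The amplitude on |0000> is sqrt(2)/2. Key observation: gates 1-2 undo each other exactly, leaving only the rest of the circuit to track.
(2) The observable ZYZY averages to 0.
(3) The observable XYYX averages to 0.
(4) The probability of measuring |0010> is 1/2.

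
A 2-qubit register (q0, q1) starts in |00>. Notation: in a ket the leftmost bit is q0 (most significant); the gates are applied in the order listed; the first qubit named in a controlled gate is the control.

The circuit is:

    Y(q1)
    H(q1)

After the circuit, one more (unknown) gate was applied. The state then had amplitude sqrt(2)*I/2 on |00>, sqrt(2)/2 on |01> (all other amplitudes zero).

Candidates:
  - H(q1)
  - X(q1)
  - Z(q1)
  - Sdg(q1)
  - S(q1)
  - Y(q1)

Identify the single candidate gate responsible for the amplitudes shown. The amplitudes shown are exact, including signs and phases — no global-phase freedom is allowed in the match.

The unique candidate consistent with the amplitudes is S(q1).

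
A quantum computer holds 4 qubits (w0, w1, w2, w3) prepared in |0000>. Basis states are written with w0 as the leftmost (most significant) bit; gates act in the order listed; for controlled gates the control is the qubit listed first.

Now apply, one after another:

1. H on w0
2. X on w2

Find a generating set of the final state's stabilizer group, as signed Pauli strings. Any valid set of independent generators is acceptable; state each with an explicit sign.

The stabilizer group can be generated by +XIII, +IZII, -IIZI, +IIIZ, among other valid generating sets.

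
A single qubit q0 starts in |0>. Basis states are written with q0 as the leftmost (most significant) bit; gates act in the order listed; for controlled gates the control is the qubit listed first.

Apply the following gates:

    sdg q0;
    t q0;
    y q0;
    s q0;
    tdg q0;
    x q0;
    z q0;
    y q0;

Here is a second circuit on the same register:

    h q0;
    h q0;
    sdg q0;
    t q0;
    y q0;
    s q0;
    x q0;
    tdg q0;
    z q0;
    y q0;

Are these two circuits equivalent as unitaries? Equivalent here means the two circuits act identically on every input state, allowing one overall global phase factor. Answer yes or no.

No — the two circuits implement different unitaries, even allowing a global phase.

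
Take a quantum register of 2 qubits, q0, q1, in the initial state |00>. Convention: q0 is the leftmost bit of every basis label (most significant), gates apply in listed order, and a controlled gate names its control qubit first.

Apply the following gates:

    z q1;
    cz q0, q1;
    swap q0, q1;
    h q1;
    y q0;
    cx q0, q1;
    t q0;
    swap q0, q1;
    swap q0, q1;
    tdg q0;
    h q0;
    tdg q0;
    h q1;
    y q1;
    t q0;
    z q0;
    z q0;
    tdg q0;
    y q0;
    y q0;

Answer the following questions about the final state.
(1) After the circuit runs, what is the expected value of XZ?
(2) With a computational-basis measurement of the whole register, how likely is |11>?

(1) In the final state, XZ has expectation sqrt(2)/2.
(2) A full measurement returns |11> with probability 1/2.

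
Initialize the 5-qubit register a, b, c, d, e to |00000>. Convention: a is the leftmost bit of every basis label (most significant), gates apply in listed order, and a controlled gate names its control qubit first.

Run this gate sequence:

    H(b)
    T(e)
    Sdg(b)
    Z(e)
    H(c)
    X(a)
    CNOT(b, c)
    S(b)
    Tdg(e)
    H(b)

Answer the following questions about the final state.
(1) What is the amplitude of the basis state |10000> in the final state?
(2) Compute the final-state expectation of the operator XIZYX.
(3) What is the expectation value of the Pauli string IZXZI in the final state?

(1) |10000> carries amplitude sqrt(2)/2 in the final state.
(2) The expectation value of XIZYX is 0.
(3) In the final state, IZXZI has expectation 1.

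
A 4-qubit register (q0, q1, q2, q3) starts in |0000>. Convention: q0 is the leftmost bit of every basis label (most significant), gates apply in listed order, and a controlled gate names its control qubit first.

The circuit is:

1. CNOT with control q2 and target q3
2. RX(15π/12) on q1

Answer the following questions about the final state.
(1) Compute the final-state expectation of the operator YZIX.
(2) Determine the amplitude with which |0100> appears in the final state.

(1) The expectation value of YZIX is 0.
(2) |0100> carries amplitude -I*sqrt(sqrt(2) + 2)/2 in the final state.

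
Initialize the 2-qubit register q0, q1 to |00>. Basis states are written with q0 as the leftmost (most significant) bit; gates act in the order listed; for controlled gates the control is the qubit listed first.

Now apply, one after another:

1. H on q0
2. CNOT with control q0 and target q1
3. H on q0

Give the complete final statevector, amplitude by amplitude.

After the circuit, the state carries amplitude 1/2 on |00>, 1/2 on |01>, 1/2 on |10>, -1/2 on |11>.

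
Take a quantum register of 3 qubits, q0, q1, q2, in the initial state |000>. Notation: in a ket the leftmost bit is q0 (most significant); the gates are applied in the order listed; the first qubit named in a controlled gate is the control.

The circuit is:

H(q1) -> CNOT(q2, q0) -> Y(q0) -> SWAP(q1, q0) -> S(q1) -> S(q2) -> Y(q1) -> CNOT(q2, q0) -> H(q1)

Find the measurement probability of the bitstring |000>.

Outcome |000> occurs with probability 1/4.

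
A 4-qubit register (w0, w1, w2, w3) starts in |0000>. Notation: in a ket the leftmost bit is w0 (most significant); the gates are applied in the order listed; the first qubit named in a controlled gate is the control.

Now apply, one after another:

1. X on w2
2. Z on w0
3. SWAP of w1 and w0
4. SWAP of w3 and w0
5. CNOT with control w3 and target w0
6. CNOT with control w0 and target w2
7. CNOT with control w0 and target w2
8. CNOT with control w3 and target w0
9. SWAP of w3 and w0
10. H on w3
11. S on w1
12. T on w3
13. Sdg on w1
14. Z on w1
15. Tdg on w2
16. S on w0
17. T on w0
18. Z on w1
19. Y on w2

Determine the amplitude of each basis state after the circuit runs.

The final amplitudes are -sqrt(2)*exp(I*pi/4)/2 on |0000>, -sqrt(2)*I/2 on |0001>, and 0 on every other basis state. Key observation: steps 4-9 multiply out to the identity, so the circuit reduces to the remaining gates.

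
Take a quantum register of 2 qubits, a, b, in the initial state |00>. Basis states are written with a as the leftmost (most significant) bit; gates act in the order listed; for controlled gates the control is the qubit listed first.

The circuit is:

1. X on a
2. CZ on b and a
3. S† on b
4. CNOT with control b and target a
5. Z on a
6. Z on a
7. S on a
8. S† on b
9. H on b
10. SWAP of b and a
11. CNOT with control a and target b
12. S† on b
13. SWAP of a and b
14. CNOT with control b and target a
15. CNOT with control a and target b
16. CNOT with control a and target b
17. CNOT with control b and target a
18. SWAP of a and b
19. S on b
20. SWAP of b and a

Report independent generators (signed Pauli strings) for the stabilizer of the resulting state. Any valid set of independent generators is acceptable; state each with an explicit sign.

One valid set of independent stabilizer generators is +XX, -ZZ (any independent generating set of the same group is equally correct). Key observation: steps 12-19 multiply out to the identity, so the circuit reduces to the remaining gates.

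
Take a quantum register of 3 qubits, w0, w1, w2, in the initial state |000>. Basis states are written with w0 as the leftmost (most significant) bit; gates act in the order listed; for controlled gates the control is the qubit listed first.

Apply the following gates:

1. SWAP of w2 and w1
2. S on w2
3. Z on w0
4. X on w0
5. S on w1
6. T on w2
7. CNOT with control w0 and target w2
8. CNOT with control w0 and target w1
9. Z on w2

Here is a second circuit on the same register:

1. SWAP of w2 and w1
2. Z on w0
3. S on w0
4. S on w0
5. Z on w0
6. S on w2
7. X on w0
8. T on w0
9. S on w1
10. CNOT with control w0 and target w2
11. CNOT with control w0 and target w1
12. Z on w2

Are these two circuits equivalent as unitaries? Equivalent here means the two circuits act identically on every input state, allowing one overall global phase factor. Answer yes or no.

No, they are not equivalent — no single phase factor reconciles the two unitaries.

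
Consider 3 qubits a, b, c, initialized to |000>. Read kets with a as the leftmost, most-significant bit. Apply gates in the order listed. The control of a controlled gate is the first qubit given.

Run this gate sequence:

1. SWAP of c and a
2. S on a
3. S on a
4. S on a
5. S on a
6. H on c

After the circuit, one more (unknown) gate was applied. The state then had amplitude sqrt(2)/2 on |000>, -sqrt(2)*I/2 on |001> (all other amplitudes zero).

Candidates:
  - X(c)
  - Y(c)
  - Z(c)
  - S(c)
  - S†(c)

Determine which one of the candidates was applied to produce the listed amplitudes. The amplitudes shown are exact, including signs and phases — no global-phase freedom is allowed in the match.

The unique candidate consistent with the amplitudes is S†(c).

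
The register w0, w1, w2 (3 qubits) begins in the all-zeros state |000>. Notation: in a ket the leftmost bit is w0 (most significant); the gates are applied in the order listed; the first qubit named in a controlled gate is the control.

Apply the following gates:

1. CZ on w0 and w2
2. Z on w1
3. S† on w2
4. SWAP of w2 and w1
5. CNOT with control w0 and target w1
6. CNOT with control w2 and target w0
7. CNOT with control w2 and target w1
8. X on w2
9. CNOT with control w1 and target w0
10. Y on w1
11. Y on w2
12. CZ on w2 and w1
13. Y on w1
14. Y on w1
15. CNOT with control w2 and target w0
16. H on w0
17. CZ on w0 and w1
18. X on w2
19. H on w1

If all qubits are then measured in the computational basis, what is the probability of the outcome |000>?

Outcome |000> occurs with probability 0.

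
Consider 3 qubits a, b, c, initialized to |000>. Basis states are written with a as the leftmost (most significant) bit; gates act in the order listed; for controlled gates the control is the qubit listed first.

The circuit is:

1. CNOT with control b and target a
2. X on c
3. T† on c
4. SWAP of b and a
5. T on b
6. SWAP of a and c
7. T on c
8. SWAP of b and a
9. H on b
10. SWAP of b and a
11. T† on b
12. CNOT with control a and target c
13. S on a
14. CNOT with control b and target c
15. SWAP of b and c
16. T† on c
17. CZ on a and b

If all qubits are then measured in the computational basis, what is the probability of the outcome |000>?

A full measurement returns |000> with probability 1/2.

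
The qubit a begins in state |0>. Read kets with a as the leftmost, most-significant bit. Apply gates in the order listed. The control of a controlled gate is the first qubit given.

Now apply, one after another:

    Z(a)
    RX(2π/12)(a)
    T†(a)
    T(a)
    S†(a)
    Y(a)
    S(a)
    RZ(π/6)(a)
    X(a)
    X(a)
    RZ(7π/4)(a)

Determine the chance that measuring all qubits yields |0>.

A full measurement returns |0> with probability 1/2 - sqrt(3)/4.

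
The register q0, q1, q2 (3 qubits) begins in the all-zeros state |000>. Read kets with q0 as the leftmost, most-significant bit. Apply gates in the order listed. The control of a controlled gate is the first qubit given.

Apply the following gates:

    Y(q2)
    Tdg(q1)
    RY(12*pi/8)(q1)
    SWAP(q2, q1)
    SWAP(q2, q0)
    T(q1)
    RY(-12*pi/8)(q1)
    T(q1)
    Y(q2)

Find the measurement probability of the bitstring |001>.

The probability of measuring |001> is 1/4.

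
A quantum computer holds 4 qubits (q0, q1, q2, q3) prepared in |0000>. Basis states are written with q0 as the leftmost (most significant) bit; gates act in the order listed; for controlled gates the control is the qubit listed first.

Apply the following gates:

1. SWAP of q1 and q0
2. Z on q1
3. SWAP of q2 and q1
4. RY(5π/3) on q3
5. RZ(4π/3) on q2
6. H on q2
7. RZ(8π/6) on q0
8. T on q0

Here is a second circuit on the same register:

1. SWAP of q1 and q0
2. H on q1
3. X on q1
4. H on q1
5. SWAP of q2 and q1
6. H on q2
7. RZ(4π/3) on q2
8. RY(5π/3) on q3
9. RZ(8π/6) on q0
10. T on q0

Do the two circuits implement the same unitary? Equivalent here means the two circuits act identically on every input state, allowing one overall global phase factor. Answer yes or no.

No: there is an input state on which the two circuits produce genuinely different outputs (not merely differing by a phase).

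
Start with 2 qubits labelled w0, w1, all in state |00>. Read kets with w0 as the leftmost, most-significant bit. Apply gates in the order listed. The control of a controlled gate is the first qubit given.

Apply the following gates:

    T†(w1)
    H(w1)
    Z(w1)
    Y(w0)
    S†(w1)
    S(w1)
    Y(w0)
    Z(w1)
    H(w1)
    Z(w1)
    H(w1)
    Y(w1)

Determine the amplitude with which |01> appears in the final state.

|01> carries amplitude sqrt(2)*I/2 in the final state. Key observation: the block from step 2 through step 9 cancels to the identity and can be dropped.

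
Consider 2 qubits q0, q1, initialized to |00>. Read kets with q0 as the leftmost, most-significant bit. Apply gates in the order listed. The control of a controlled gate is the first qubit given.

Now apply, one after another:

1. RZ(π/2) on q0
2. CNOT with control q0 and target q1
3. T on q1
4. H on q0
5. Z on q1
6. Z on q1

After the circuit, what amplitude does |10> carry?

|10> carries amplitude -sqrt(2)*exp(3*I*pi/4)/2 in the final state.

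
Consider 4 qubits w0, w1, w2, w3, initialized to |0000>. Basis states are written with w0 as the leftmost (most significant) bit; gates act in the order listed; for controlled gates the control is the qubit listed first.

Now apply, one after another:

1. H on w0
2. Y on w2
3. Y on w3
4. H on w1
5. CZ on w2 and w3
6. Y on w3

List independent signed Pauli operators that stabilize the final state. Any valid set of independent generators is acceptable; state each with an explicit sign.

One valid set of independent stabilizer generators is +XIII, +IXII, -IIZI, +IIIZ (any independent generating set of the same group is equally correct).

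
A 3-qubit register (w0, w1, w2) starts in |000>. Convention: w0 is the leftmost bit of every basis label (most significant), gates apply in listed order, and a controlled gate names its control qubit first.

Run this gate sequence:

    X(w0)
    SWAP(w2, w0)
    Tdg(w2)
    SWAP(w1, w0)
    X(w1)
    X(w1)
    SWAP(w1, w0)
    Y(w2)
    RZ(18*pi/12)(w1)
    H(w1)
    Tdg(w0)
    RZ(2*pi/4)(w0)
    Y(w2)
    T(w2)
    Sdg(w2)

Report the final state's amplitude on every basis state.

The final amplitudes are sqrt(2)*I/2 on |001>, sqrt(2)*I/2 on |011>, and 0 on every other basis state.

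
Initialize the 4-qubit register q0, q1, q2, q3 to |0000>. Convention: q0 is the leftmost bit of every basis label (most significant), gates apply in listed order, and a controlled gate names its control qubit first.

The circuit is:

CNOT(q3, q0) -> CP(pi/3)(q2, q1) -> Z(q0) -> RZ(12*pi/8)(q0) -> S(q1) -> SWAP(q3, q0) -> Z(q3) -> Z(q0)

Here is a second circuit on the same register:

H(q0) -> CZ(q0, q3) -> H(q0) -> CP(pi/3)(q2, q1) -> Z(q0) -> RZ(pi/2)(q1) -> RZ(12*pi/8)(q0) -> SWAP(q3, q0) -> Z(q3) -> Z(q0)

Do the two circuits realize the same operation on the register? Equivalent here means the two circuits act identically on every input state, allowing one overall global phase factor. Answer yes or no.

Yes, they are equivalent — the unitaries differ by at most a global phase.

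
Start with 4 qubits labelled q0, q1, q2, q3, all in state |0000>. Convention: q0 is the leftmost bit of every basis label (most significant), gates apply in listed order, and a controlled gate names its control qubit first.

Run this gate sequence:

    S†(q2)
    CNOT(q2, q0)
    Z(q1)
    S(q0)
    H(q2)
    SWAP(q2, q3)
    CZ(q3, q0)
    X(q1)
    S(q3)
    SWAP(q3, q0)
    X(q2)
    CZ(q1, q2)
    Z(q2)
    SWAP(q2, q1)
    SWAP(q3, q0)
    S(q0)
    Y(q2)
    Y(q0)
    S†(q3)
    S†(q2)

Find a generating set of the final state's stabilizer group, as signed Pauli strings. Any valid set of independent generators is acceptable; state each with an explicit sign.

The stabilizer group can be generated by +IIIX, -ZIII, -IZII, +IIZI, among other valid generating sets.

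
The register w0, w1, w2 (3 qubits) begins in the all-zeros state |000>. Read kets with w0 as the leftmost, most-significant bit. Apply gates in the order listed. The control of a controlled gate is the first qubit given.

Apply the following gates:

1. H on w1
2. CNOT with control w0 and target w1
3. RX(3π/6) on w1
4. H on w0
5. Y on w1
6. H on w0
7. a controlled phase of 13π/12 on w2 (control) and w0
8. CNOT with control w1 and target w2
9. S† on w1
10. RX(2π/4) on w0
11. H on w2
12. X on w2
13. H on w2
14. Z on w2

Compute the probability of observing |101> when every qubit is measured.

A full measurement returns |101> with probability 0. Key observation: steps 11-14 multiply out to the identity, so the circuit reduces to the remaining gates.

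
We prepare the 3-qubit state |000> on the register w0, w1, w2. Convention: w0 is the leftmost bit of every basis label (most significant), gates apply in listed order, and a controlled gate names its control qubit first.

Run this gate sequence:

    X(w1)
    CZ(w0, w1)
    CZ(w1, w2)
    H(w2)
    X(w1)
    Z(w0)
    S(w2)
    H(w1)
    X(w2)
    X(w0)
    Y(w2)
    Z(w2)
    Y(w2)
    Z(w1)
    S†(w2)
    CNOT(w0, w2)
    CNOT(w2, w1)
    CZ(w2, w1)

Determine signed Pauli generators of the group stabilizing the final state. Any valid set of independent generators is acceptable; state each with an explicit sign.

One valid set of independent stabilizer generators is -IXZ, -IZX, -ZII (any independent generating set of the same group is equally correct).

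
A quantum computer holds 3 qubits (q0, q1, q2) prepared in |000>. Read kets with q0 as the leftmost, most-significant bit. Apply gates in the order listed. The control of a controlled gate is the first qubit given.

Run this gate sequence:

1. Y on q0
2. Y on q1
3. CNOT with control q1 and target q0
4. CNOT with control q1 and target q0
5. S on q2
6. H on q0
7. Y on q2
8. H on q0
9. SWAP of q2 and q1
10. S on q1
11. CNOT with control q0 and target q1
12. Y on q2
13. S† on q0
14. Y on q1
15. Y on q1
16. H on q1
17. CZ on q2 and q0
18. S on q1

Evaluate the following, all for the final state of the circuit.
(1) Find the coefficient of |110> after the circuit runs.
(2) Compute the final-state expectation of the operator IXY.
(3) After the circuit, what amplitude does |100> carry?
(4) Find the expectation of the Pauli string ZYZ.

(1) The final state's coefficient on |110> equals -sqrt(2)*I/2.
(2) The expectation value of IXY is 0.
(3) The amplitude on |100> is -sqrt(2)/2.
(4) In the final state, ZYZ has expectation -1.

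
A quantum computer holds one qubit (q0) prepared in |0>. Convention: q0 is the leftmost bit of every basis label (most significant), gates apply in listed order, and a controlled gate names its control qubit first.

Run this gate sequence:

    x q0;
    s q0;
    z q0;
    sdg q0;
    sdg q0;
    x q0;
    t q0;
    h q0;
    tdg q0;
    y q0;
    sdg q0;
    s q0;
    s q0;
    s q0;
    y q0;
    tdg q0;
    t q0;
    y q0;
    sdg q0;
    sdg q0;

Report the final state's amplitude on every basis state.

The final amplitudes are -sqrt(2)*exp(3*I*pi/4)/2 on |0>, -sqrt(2)/2 on |1>. Key observation: steps 13-20 multiply out to the identity, so the circuit reduces to the remaining gates.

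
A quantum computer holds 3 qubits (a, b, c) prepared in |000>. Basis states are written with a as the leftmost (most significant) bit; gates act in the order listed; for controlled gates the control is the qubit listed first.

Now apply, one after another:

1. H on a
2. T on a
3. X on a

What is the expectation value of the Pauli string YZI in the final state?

In the final state, YZI has expectation -sqrt(2)/2.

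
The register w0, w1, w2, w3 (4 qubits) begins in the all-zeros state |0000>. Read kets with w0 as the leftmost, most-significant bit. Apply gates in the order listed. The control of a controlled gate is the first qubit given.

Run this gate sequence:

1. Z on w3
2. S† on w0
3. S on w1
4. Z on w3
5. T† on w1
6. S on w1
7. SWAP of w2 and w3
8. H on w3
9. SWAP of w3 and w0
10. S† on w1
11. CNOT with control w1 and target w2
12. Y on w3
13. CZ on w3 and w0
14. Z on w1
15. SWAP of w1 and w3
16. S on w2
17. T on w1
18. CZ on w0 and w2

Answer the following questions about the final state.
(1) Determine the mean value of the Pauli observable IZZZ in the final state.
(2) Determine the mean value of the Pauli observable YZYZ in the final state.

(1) The expectation value of IZZZ is -1.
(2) In the final state, YZYZ has expectation 0.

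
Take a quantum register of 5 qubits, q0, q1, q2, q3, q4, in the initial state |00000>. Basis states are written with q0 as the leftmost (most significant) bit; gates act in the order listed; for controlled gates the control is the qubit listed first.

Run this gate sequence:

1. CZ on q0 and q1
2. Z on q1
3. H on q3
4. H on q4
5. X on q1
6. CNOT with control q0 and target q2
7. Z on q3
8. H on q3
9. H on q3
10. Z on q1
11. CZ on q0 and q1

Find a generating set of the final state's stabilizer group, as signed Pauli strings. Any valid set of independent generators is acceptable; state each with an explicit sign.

The stabilizer group can be generated by -IIIXI, +IIIIX, +ZIIII, -IZIII, +IIZII, among other valid generating sets.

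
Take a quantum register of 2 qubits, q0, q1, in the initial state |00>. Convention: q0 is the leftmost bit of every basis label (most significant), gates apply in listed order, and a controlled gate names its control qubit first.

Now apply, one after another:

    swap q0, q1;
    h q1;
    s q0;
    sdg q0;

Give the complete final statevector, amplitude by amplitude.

The resulting statevector has amplitude sqrt(2)/2 on |00>, sqrt(2)/2 on |01>, 0 on |10>, 0 on |11>. Key observation: gates 3-4 undo each other exactly, leaving only the rest of the circuit to track.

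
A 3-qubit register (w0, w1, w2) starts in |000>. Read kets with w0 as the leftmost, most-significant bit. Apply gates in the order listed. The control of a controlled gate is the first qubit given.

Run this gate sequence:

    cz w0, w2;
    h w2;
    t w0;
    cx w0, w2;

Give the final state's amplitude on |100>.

The amplitude on |100> is 0.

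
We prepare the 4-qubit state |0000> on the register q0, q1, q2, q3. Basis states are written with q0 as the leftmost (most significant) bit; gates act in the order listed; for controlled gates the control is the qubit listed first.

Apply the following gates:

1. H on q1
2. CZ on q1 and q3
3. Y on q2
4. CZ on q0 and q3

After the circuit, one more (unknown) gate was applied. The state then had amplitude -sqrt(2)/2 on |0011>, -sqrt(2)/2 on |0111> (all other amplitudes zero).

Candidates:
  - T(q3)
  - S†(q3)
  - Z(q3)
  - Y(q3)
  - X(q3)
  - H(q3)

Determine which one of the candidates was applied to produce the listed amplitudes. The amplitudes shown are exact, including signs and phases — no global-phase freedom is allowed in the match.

It was Y(q3) that produced the state shown.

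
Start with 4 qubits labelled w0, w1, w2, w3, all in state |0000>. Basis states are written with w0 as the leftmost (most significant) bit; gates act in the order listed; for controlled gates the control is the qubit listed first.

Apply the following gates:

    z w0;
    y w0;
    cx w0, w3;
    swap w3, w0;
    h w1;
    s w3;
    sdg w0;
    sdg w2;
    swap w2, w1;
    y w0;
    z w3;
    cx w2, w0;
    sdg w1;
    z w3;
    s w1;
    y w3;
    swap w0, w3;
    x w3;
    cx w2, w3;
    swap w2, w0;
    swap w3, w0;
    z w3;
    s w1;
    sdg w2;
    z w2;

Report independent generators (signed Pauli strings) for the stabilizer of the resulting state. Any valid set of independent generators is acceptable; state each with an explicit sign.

The final state is stabilized by the group generated by -IIIX, -ZIII, +IZII, +IIZI; other independent generating sets are equally valid.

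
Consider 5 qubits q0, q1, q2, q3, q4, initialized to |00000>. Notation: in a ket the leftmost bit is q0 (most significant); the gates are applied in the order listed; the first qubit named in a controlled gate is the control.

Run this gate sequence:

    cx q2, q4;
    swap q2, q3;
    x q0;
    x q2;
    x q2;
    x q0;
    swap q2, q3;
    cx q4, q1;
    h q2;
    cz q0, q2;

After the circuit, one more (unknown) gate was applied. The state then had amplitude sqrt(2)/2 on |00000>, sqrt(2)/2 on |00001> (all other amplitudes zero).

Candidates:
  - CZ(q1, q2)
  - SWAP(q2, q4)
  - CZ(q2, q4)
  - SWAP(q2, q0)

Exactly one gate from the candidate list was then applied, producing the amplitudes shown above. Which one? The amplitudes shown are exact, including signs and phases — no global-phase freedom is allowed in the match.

The unique candidate consistent with the amplitudes is SWAP(q2, q4).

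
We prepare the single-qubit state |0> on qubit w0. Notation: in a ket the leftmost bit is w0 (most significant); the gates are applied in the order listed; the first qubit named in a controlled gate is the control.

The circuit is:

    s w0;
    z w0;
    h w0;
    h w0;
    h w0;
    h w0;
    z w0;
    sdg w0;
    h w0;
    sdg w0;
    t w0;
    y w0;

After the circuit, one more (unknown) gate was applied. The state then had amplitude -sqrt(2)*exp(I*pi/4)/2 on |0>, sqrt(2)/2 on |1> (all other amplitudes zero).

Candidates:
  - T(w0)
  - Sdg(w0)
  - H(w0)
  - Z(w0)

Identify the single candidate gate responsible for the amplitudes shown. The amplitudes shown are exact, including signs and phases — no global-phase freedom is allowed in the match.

It was Sdg(w0) that produced the state shown. Key observation: gates 1-8 undo each other exactly, leaving only the rest of the circuit to track.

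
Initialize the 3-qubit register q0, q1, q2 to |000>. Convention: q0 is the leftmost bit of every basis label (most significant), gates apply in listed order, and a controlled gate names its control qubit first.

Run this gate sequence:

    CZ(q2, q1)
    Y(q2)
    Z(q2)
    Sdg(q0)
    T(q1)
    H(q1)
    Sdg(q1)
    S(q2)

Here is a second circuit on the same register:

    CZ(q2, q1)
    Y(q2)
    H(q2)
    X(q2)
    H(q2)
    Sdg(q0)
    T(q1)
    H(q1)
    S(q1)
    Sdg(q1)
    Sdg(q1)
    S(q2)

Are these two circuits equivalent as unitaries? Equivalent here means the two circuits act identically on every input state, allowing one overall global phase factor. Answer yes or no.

Yes, they are equivalent — the unitaries differ by at most a global phase.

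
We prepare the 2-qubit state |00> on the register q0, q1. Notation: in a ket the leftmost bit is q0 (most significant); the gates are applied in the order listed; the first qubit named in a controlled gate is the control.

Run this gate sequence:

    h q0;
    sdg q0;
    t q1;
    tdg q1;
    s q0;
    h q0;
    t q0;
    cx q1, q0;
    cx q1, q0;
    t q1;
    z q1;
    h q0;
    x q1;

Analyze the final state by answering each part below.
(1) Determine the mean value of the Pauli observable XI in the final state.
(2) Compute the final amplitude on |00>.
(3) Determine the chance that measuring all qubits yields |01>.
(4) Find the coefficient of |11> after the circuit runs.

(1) The expectation value of XI is 1. Key observation: steps 1-6 multiply out to the identity, so the circuit reduces to the remaining gates.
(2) The final state's coefficient on |00> equals 0.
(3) A full measurement returns |01> with probability 1/2.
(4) The final state's coefficient on |11> equals sqrt(2)/2.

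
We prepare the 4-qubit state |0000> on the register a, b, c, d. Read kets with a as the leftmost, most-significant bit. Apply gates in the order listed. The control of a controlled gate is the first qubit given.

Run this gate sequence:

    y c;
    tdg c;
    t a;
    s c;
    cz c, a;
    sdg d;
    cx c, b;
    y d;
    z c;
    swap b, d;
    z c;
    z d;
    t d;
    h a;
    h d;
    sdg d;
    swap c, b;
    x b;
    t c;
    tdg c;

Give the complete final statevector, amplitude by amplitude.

The resulting statevector has amplitude I/2 on |0010>, -1/2 on |0011>, I/2 on |1010>, -1/2 on |1011>, and 0 on every other basis state.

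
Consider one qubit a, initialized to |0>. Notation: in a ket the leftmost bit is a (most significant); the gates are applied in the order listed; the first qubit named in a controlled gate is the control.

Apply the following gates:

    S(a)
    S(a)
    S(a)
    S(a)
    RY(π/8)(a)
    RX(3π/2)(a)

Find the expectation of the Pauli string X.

The expectation value of X is sqrt(2 - sqrt(2))/2. Key observation: gates 1-4 undo each other exactly, leaving only the rest of the circuit to track.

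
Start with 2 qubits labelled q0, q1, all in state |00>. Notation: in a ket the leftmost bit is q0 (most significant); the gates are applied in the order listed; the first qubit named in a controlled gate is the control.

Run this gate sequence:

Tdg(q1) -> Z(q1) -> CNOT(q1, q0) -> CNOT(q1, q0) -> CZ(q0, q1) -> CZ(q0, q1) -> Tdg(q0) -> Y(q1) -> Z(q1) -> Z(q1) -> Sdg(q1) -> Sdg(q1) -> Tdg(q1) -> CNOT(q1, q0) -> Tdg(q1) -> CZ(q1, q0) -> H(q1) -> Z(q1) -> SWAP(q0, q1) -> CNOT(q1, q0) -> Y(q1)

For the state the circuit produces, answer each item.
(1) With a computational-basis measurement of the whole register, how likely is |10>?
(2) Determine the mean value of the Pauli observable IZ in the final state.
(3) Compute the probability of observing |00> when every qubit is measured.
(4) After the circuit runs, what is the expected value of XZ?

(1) A full measurement returns |10> with probability 1/2. Key observation: steps 3-4 multiply out to the identity, so the circuit reduces to the remaining gates.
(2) The observable IZ averages to 1.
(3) The probability of measuring |00> is 1/2.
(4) The observable XZ averages to 1.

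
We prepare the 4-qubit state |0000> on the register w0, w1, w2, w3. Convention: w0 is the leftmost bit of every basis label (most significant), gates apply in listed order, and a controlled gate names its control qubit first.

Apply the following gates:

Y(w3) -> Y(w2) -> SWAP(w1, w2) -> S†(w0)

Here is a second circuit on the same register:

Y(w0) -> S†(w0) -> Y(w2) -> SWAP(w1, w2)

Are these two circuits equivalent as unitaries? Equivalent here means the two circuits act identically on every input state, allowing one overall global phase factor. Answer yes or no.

No: there is an input state on which the two circuits produce genuinely different outputs (not merely differing by a phase).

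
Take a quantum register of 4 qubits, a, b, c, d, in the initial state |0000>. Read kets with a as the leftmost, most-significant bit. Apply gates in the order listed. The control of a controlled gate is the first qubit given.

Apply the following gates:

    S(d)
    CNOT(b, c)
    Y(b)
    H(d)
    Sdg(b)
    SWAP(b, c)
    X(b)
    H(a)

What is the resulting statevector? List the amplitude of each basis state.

After the circuit, the state carries amplitude 1/2 on |0110>, 1/2 on |0111>, 1/2 on |1110>, 1/2 on |1111>, and 0 on every other basis state.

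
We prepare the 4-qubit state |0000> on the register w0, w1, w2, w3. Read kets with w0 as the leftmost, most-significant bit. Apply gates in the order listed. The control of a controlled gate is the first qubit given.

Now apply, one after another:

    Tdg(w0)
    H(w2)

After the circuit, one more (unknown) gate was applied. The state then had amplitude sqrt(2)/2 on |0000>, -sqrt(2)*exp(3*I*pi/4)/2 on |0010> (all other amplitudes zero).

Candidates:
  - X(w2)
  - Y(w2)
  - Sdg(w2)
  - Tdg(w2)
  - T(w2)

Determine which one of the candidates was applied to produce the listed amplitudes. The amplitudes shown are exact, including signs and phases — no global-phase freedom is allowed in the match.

The unique candidate consistent with the amplitudes is Tdg(w2).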